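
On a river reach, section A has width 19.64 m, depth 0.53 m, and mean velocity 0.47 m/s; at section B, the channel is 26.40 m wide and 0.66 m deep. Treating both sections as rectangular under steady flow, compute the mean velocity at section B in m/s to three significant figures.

Q = A₁V₁ = (19.64×0.53) × 0.47 = 4.892 m³/s
A₂ = 26.40 × 0.66 = 17.42 m²
V₂ = Q/A₂ = 4.892/17.42 = 0.2808 m/s

0.281 m/s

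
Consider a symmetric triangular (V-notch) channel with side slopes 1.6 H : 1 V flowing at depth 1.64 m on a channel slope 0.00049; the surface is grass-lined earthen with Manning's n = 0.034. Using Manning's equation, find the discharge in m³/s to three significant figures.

A = z·y² = 1.6×1.64² = 4.303 m²
P = 2y√(1+z²) = 2×1.64×√(1+1.6²) = 6.189 m
R = A/P = 4.303/6.189 = 0.6954 m
Q = (1/n)·A·R^(2/3)·S^(1/2) = (1/0.034) × 4.303 × 0.6954^(2/3) × 0.00049^(1/2) = 2.199 m³/s

2.20 m³/s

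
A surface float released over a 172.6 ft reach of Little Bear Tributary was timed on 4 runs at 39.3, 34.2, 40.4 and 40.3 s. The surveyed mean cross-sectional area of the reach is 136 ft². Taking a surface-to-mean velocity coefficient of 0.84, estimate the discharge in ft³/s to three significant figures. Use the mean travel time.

t̄ = (39.3 + 34.2 + 40.4 + 40.3) / 4 = 38.55 s
v_surface = L / t̄ = 172.6 / 38.55 = 4.477 ft/s
v_mean = 0.84 × 4.477 = 3.761 ft/s
Q = A × v_mean = 136 × 3.761 = 511.5 ft³/s

511 ft³/s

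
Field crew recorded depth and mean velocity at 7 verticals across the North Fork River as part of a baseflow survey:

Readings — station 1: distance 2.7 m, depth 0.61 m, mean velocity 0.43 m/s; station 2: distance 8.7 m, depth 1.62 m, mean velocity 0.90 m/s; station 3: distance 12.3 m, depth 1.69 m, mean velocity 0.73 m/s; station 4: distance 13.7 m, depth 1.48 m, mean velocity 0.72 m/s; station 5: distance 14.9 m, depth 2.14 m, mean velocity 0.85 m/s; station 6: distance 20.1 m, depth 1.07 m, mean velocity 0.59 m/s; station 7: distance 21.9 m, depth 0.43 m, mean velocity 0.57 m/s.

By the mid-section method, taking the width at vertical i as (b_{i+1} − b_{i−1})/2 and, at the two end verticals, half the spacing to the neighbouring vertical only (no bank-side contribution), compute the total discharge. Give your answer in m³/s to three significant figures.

w_1 = (8.7 − 2.7)/2 = 3 m; q_1 = 0.43 × 0.61 × 3 = 0.7869 m³/s
w_2 = (12.3 − 2.7)/2 = 4.8 m; q_2 = 0.90 × 1.62 × 4.8 = 6.998 m³/s
w_3 = (13.7 − 8.7)/2 = 2.5 m; q_3 = 0.73 × 1.69 × 2.5 = 3.084 m³/s
w_4 = (14.9 − 12.3)/2 = 1.3 m; q_4 = 0.72 × 1.48 × 1.3 = 1.385 m³/s
w_5 = (20.1 − 13.7)/2 = 3.2 m; q_5 = 0.85 × 2.14 × 3.2 = 5.821 m³/s
w_6 = (21.9 − 14.9)/2 = 3.5 m; q_6 = 0.59 × 1.07 × 3.5 = 2.210 m³/s
w_7 = (21.9 − 20.1)/2 = 0.9 m; q_7 = 0.57 × 0.43 × 0.9 = 0.2206 m³/s
Q = Σ qᵢ = 20.51 m³/s

20.5 m³/s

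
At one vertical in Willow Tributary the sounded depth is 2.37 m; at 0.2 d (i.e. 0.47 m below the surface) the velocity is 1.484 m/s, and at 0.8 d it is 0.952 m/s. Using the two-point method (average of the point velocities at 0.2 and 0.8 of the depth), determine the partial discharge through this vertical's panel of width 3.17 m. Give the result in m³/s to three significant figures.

9.15 m³/s

v̄ = (1.484 + 0.952) / 2 = 1.218 m/s
q = v̄ × d × w = 1.218 × 2.37 × 3.17 = 9.151 m³/s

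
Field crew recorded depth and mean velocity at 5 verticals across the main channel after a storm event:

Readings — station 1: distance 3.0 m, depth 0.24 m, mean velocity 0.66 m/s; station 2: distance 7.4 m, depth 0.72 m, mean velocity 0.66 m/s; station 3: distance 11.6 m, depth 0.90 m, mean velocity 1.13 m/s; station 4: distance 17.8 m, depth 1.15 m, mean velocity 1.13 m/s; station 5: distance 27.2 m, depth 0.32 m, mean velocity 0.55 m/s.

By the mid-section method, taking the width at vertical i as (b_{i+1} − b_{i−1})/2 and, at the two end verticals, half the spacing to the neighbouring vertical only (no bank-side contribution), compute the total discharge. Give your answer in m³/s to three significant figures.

18.6 m³/s

w_1 = (7.4 − 3.0)/2 = 2.2 m; q_1 = 0.66 × 0.24 × 2.2 = 0.3485 m³/s
w_2 = (11.6 − 3.0)/2 = 4.3 m; q_2 = 0.66 × 0.72 × 4.3 = 2.043 m³/s
w_3 = (17.8 − 7.4)/2 = 5.2 m; q_3 = 1.13 × 0.90 × 5.2 = 5.288 m³/s
w_4 = (27.2 − 11.6)/2 = 7.8 m; q_4 = 1.13 × 1.15 × 7.8 = 10.14 m³/s
w_5 = (27.2 − 17.8)/2 = 4.7 m; q_5 = 0.55 × 0.32 × 4.7 = 0.8272 m³/s
Q = Σ qᵢ = 18.64 m³/s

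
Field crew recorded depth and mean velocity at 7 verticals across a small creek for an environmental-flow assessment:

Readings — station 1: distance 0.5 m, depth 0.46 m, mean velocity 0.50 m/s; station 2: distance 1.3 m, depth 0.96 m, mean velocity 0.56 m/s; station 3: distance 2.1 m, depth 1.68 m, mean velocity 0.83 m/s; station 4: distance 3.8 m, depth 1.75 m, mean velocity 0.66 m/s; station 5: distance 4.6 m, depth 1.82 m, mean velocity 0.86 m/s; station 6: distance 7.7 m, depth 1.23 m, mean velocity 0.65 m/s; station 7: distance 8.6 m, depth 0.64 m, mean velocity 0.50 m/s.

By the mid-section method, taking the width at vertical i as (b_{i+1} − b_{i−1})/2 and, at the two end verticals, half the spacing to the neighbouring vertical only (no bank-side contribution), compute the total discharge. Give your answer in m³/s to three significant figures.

w_1 = (1.3 − 0.5)/2 = 0.4 m; q_1 = 0.50 × 0.46 × 0.4 = 0.09200 m³/s
w_2 = (2.1 − 0.5)/2 = 0.8 m; q_2 = 0.56 × 0.96 × 0.8 = 0.4301 m³/s
w_3 = (3.8 − 1.3)/2 = 1.25 m; q_3 = 0.83 × 1.68 × 1.25 = 1.743 m³/s
w_4 = (4.6 − 2.1)/2 = 1.25 m; q_4 = 0.66 × 1.75 × 1.25 = 1.444 m³/s
w_5 = (7.7 − 3.8)/2 = 1.95 m; q_5 = 0.86 × 1.82 × 1.95 = 3.052 m³/s
w_6 = (8.6 − 4.6)/2 = 2 m; q_6 = 0.65 × 1.23 × 2 = 1.599 m³/s
w_7 = (8.6 − 7.7)/2 = 0.45 m; q_7 = 0.50 × 0.64 × 0.45 = 0.1440 m³/s
Q = Σ qᵢ = 8.504 m³/s

8.50 m³/s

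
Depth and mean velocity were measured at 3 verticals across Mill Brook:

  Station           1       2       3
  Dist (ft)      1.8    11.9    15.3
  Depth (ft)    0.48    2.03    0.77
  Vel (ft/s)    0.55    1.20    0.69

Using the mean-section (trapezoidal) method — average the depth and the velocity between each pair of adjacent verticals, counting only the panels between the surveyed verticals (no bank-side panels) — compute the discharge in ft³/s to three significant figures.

Panel 1-2: Δb = 10.1 ft, d̄ = (0.48+2.03)/2 = 1.255, v̄ = (0.55+1.20)/2 = 0.875 → q = 10.1×1.255×0.875 = 11.09 ft³/s
Panel 2-3: Δb = 3.4 ft, d̄ = (2.03+0.77)/2 = 1.4, v̄ = (1.20+0.69)/2 = 0.945 → q = 3.4×1.4×0.945 = 4.498 ft³/s
Q = Σ q = 15.59 ft³/s

15.6 ft³/s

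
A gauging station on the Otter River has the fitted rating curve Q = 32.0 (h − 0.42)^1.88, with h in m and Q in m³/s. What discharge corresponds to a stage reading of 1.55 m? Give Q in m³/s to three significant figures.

40.3 m³/s

Q = 32.0 × (1.55 − 0.42)^1.88 = 32.0 × 1.13^1.88 = 40.27 m³/s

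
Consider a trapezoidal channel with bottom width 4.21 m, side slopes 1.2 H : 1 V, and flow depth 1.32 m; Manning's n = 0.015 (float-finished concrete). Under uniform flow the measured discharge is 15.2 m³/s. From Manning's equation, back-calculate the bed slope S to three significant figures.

0.000997

A = (b + z·y)·y = (4.21 + 1.2×1.32)×1.32 = 7.648 m²
P = b + 2y√(1+z²) = 4.21 + 2×1.32×√(1+1.2²) = 8.334 m
R = A/P = 7.648/8.334 = 0.9177 m
S = (Q·n / (1·A·R^(2/3)))² = (15.2×0.015 / (1×7.648×0.9444))² = 0.0009965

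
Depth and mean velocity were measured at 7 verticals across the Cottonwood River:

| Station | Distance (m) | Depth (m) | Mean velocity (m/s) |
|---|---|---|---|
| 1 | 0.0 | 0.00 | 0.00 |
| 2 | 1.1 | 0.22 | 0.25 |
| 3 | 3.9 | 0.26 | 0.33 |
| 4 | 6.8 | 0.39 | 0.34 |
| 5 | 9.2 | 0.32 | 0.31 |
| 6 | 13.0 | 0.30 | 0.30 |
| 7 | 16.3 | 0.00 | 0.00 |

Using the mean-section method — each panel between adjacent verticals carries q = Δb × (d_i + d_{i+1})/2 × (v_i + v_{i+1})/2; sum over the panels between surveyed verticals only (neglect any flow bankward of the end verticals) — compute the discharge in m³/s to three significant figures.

Panel 1-2: Δb = 1.1 m, d̄ = (0.00+0.22)/2 = 0.11, v̄ = (0.00+0.25)/2 = 0.125 → q = 1.1×0.11×0.125 = 0.01513 m³/s
Panel 2-3: Δb = 2.8 m, d̄ = (0.22+0.26)/2 = 0.24, v̄ = (0.25+0.33)/2 = 0.29 → q = 2.8×0.24×0.29 = 0.1949 m³/s
Panel 3-4: Δb = 2.9 m, d̄ = (0.26+0.39)/2 = 0.325, v̄ = (0.33+0.34)/2 = 0.335 → q = 2.9×0.325×0.335 = 0.3157 m³/s
Panel 4-5: Δb = 2.4 m, d̄ = (0.39+0.32)/2 = 0.355, v̄ = (0.34+0.31)/2 = 0.325 → q = 2.4×0.355×0.325 = 0.2769 m³/s
Panel 5-6: Δb = 3.8 m, d̄ = (0.32+0.30)/2 = 0.31, v̄ = (0.31+0.30)/2 = 0.305 → q = 3.8×0.31×0.305 = 0.3593 m³/s
Panel 6-7: Δb = 3.3 m, d̄ = (0.30+0.00)/2 = 0.15, v̄ = (0.30+0.00)/2 = 0.15 → q = 3.3×0.15×0.15 = 0.07425 m³/s
Q = Σ q = 1.236 m³/s

1.24 m³/s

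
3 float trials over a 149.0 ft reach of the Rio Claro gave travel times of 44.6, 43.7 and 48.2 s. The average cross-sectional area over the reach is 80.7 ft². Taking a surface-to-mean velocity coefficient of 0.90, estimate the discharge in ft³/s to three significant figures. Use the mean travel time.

t̄ = (44.6 + 43.7 + 48.2) / 3 = 45.5 s
v_surface = L / t̄ = 149.0 / 45.5 = 3.275 ft/s
v_mean = 0.90 × 3.275 = 2.947 ft/s
Q = A × v_mean = 80.7 × 2.947 = 237.8 ft³/s

238 ft³/s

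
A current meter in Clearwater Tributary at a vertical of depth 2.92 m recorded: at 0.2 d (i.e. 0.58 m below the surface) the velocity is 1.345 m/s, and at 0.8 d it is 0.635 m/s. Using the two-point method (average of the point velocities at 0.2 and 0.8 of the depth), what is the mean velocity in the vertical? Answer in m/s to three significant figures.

v̄ = (1.345 + 0.635) / 2 = 0.9900 m/s

0.990 m/s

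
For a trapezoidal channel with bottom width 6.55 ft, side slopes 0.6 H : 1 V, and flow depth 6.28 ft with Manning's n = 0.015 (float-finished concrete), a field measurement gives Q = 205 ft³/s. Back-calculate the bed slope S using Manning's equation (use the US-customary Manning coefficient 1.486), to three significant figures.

0.000230

A = (b + z·y)·y = (6.55 + 0.6×6.28)×6.28 = 64.80 ft²
P = b + 2y√(1+z²) = 6.55 + 2×6.28×√(1+0.6²) = 21.20 ft
R = A/P = 64.80/21.20 = 3.057 ft
S = (Q·n / (1.486·A·R^(2/3)))² = (205×0.015 / (1.486×64.80×2.106))² = 0.0002299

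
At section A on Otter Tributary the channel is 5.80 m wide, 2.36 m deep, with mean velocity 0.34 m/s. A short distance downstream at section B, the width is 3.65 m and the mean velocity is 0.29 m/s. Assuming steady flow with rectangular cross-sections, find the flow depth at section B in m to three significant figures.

4.40 m

Q = A₁V₁ = (5.80×2.36) × 0.34 = 4.654 m³/s
d₂ = Q/(b₂ V₂) = 4.654/(3.65×0.29) = 4.397 m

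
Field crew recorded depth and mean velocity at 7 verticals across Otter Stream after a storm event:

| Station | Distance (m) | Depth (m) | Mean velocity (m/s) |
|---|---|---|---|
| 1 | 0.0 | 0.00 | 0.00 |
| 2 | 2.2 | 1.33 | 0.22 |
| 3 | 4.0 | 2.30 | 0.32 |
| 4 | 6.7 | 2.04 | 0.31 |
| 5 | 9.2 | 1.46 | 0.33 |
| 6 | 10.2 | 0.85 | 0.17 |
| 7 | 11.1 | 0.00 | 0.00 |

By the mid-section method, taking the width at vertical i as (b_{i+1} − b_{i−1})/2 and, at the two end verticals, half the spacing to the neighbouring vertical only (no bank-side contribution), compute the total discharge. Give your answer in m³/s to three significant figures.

4.87 m³/s

w_2 = (4.0 − 0.0)/2 = 2 m; q_2 = 0.22 × 1.33 × 2 = 0.5852 m³/s
w_3 = (6.7 − 2.2)/2 = 2.25 m; q_3 = 0.32 × 2.30 × 2.25 = 1.656 m³/s
w_4 = (9.2 − 4.0)/2 = 2.6 m; q_4 = 0.31 × 2.04 × 2.6 = 1.644 m³/s
w_5 = (10.2 − 6.7)/2 = 1.75 m; q_5 = 0.33 × 1.46 × 1.75 = 0.8432 m³/s
w_6 = (11.1 − 9.2)/2 = 0.95 m; q_6 = 0.17 × 0.85 × 0.95 = 0.1373 m³/s
Stations 1, 7 contribute zero (depth or velocity is 0).
Q = Σ qᵢ = 4.866 m³/s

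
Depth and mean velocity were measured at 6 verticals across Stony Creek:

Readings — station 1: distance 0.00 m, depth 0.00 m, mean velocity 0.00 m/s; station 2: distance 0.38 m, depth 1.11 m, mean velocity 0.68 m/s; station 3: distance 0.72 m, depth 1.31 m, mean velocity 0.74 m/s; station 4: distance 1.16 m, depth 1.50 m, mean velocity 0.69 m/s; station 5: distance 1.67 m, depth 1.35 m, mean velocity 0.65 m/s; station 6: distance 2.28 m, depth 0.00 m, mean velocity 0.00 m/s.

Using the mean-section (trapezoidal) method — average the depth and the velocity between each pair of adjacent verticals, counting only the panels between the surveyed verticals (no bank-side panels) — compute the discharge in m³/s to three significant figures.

Panel 1-2: Δb = 0.38 m, d̄ = (0.00+1.11)/2 = 0.555, v̄ = (0.00+0.68)/2 = 0.34 → q = 0.38×0.555×0.34 = 0.07171 m³/s
Panel 2-3: Δb = 0.34 m, d̄ = (1.11+1.31)/2 = 1.21, v̄ = (0.68+0.74)/2 = 0.71 → q = 0.34×1.21×0.71 = 0.2921 m³/s
Panel 3-4: Δb = 0.44 m, d̄ = (1.31+1.50)/2 = 1.405, v̄ = (0.74+0.69)/2 = 0.715 → q = 0.44×1.405×0.715 = 0.4420 m³/s
Panel 4-5: Δb = 0.51 m, d̄ = (1.50+1.35)/2 = 1.425, v̄ = (0.69+0.65)/2 = 0.67 → q = 0.51×1.425×0.67 = 0.4869 m³/s
Panel 5-6: Δb = 0.61 m, d̄ = (1.35+0.00)/2 = 0.675, v̄ = (0.65+0.00)/2 = 0.325 → q = 0.61×0.675×0.325 = 0.1338 m³/s
Q = Σ q = 1.427 m³/s

1.43 m³/s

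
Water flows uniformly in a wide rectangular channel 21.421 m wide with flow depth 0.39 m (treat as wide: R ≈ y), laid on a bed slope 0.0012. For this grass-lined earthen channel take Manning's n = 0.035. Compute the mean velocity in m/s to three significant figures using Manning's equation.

0.528 m/s

A = b·y = 21.421 × 0.39 = 8.354 m²
Wide channel: R ≈ y = 0.39 m
Q = (1/n)·A·R^(2/3)·S^(1/2) = (1/0.035) × 8.354 × 0.3900^(2/3) × 0.0012^(1/2) = 4.414 m³/s
V = Q/A = 4.414/8.354 = 0.5283 m/s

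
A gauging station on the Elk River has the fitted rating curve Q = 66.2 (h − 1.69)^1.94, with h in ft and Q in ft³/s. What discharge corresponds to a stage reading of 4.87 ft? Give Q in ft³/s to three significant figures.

Q = 66.2 × (4.87 − 1.69)^1.94 = 66.2 × 3.18^1.94 = 624.5 ft³/s

625 ft³/s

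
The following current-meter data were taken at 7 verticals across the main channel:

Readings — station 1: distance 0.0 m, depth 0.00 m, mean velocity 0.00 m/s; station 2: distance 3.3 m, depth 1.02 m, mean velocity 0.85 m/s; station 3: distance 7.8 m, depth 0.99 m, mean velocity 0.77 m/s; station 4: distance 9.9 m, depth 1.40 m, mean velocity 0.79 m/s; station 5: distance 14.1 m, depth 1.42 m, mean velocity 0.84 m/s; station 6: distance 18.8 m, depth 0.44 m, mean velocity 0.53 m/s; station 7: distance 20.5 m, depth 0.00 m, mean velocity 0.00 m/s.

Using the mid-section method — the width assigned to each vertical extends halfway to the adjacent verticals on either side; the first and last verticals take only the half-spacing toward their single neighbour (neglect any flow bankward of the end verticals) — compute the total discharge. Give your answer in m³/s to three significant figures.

15.4 m³/s

w_2 = (7.8 − 0.0)/2 = 3.9 m; q_2 = 0.85 × 1.02 × 3.9 = 3.381 m³/s
w_3 = (9.9 − 3.3)/2 = 3.3 m; q_3 = 0.77 × 0.99 × 3.3 = 2.516 m³/s
w_4 = (14.1 − 7.8)/2 = 3.15 m; q_4 = 0.79 × 1.40 × 3.15 = 3.484 m³/s
w_5 = (18.8 − 9.9)/2 = 4.45 m; q_5 = 0.84 × 1.42 × 4.45 = 5.308 m³/s
w_6 = (20.5 − 14.1)/2 = 3.2 m; q_6 = 0.53 × 0.44 × 3.2 = 0.7462 m³/s
Stations 1, 7 contribute zero (depth or velocity is 0).
Q = Σ qᵢ = 15.43 m³/s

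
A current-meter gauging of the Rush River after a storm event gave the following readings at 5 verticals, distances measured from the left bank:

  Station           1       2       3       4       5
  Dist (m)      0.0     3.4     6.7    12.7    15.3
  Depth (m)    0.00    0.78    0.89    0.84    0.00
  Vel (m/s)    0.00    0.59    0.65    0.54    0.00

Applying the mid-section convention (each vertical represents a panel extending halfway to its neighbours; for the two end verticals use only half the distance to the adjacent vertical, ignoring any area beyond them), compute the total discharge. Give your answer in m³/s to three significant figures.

w_2 = (6.7 − 0.0)/2 = 3.35 m; q_2 = 0.59 × 0.78 × 3.35 = 1.542 m³/s
w_3 = (12.7 − 3.4)/2 = 4.65 m; q_3 = 0.65 × 0.89 × 4.65 = 2.690 m³/s
w_4 = (15.3 − 6.7)/2 = 4.3 m; q_4 = 0.54 × 0.84 × 4.3 = 1.950 m³/s
Stations 1, 5 contribute zero (depth or velocity is 0).
Q = Σ qᵢ = 6.182 m³/s

6.18 m³/s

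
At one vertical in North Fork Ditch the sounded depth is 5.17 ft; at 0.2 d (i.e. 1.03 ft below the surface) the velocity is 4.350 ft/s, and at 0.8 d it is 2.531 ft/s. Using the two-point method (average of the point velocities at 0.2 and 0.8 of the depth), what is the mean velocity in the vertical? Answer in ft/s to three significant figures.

3.44 ft/s

v̄ = (4.350 + 2.531) / 2 = 3.441 ft/s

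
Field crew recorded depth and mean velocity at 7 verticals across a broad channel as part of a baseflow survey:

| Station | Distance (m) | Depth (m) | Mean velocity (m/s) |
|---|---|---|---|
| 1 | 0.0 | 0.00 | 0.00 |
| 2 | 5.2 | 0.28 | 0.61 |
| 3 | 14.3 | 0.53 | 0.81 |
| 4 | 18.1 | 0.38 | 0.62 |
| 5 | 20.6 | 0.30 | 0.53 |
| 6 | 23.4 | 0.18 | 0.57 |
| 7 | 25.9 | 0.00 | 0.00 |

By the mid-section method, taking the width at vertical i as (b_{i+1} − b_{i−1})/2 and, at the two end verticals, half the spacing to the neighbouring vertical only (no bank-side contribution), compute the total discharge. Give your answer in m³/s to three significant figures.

w_2 = (14.3 − 0.0)/2 = 7.15 m; q_2 = 0.61 × 0.28 × 7.15 = 1.221 m³/s
w_3 = (18.1 − 5.2)/2 = 6.45 m; q_3 = 0.81 × 0.53 × 6.45 = 2.769 m³/s
w_4 = (20.6 − 14.3)/2 = 3.15 m; q_4 = 0.62 × 0.38 × 3.15 = 0.7421 m³/s
w_5 = (23.4 − 18.1)/2 = 2.65 m; q_5 = 0.53 × 0.30 × 2.65 = 0.4214 m³/s
w_6 = (25.9 − 20.6)/2 = 2.65 m; q_6 = 0.57 × 0.18 × 2.65 = 0.2719 m³/s
Stations 1, 7 contribute zero (depth or velocity is 0).
Q = Σ qᵢ = 5.426 m³/s

5.43 m³/s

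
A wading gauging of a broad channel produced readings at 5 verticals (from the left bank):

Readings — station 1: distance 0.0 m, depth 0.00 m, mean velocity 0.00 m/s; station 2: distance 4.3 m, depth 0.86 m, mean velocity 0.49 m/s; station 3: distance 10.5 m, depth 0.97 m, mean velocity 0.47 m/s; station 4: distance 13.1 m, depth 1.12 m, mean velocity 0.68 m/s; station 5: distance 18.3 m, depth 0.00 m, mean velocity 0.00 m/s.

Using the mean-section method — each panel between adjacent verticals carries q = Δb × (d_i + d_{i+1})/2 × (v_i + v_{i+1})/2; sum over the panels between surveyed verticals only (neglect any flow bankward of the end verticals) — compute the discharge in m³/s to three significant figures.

Panel 1-2: Δb = 4.3 m, d̄ = (0.00+0.86)/2 = 0.43, v̄ = (0.00+0.49)/2 = 0.245 → q = 4.3×0.43×0.245 = 0.4530 m³/s
Panel 2-3: Δb = 6.2 m, d̄ = (0.86+0.97)/2 = 0.915, v̄ = (0.49+0.47)/2 = 0.48 → q = 6.2×0.915×0.48 = 2.723 m³/s
Panel 3-4: Δb = 2.6 m, d̄ = (0.97+1.12)/2 = 1.045, v̄ = (0.47+0.68)/2 = 0.575 → q = 2.6×1.045×0.575 = 1.562 m³/s
Panel 4-5: Δb = 5.2 m, d̄ = (1.12+0.00)/2 = 0.56, v̄ = (0.68+0.00)/2 = 0.34 → q = 5.2×0.56×0.34 = 0.9901 m³/s
Q = Σ q = 5.728 m³/s

5.73 m³/s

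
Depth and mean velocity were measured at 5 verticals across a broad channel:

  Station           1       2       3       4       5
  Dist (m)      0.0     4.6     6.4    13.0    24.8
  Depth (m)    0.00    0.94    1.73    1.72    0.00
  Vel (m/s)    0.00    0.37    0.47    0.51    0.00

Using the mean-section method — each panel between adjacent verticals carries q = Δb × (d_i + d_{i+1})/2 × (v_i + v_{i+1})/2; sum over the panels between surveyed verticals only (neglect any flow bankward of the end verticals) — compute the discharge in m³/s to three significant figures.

9.58 m³/s

Panel 1-2: Δb = 4.6 m, d̄ = (0.00+0.94)/2 = 0.47, v̄ = (0.00+0.37)/2 = 0.185 → q = 4.6×0.47×0.185 = 0.4000 m³/s
Panel 2-3: Δb = 1.8 m, d̄ = (0.94+1.73)/2 = 1.335, v̄ = (0.37+0.47)/2 = 0.42 → q = 1.8×1.335×0.42 = 1.009 m³/s
Panel 3-4: Δb = 6.6 m, d̄ = (1.73+1.72)/2 = 1.725, v̄ = (0.47+0.51)/2 = 0.49 → q = 6.6×1.725×0.49 = 5.579 m³/s
Panel 4-5: Δb = 11.8 m, d̄ = (1.72+0.00)/2 = 0.86, v̄ = (0.51+0.00)/2 = 0.255 → q = 11.8×0.86×0.255 = 2.588 m³/s
Q = Σ q = 9.576 m³/s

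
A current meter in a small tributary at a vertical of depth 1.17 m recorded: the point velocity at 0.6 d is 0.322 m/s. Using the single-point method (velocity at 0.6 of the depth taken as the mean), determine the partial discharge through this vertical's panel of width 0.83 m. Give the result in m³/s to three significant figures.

v̄ = v₀.₆ = 0.322 m/s
q = v̄ × d × w = 0.3220 × 1.17 × 0.83 = 0.3127 m³/s

0.313 m³/s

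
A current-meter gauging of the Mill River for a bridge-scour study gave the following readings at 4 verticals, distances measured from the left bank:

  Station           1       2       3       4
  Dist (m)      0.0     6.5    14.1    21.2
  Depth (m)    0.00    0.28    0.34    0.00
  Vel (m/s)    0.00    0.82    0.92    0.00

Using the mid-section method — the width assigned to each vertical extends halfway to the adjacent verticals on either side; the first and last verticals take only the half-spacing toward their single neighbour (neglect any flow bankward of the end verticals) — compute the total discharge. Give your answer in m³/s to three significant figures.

w_2 = (14.1 − 0.0)/2 = 7.05 m; q_2 = 0.82 × 0.28 × 7.05 = 1.619 m³/s
w_3 = (21.2 − 6.5)/2 = 7.35 m; q_3 = 0.92 × 0.34 × 7.35 = 2.299 m³/s
Stations 1, 4 contribute zero (depth or velocity is 0).
Q = Σ qᵢ = 3.918 m³/s

3.92 m³/s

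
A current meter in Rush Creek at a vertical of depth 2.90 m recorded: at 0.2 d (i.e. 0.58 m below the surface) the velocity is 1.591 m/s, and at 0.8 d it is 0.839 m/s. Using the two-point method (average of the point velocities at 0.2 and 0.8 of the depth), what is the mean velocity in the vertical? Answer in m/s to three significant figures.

v̄ = (1.591 + 0.839) / 2 = 1.215 m/s

1.22 m/s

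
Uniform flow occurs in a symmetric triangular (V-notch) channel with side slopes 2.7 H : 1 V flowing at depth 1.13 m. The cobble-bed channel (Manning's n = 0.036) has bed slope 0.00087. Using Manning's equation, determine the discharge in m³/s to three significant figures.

1.85 m³/s

A = z·y² = 2.7×1.13² = 3.448 m²
P = 2y√(1+z²) = 2×1.13×√(1+2.7²) = 6.507 m
R = A/P = 3.448/6.507 = 0.5298 m
Q = (1/n)·A·R^(2/3)·S^(1/2) = (1/0.036) × 3.448 × 0.5298^(2/3) × 0.00087^(1/2) = 1.850 m³/s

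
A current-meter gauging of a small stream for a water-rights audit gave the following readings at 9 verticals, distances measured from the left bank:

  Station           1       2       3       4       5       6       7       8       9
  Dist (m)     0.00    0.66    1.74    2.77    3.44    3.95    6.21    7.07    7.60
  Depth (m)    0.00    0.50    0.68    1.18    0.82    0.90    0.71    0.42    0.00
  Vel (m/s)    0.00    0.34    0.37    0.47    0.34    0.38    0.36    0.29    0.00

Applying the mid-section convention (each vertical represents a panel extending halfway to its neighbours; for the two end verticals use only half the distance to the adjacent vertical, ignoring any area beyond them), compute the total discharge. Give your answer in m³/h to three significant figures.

w_2 = (1.74 − 0.00)/2 = 0.87 m; q_2 = 0.34 × 0.50 × 0.87 = 0.1479 m³/s
w_3 = (2.77 − 0.66)/2 = 1.055 m; q_3 = 0.37 × 0.68 × 1.055 = 0.2654 m³/s
w_4 = (3.44 − 1.74)/2 = 0.85 m; q_4 = 0.47 × 1.18 × 0.85 = 0.4714 m³/s
w_5 = (3.95 − 2.77)/2 = 0.59 m; q_5 = 0.34 × 0.82 × 0.59 = 0.1645 m³/s
w_6 = (6.21 − 3.44)/2 = 1.385 m; q_6 = 0.38 × 0.90 × 1.385 = 0.4737 m³/s
w_7 = (7.07 − 3.95)/2 = 1.56 m; q_7 = 0.36 × 0.71 × 1.56 = 0.3987 m³/s
w_8 = (7.60 − 6.21)/2 = 0.695 m; q_8 = 0.29 × 0.42 × 0.695 = 0.08465 m³/s
Stations 1, 9 contribute zero (depth or velocity is 0).
Q = Σ qᵢ = 2.006 m³/s
= 2.006 × 3600 = 7223 m³/h

7220 m³/h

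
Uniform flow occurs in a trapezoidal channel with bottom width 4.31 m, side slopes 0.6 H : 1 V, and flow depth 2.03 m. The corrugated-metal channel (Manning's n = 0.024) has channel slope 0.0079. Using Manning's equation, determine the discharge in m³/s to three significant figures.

A = (b + z·y)·y = (4.31 + 0.6×2.03)×2.03 = 11.22 m²
P = b + 2y√(1+z²) = 4.31 + 2×2.03×√(1+0.6²) = 9.045 m
R = A/P = 11.22/9.045 = 1.241 m
Q = (1/n)·A·R^(2/3)·S^(1/2) = (1/0.024) × 11.22 × 1.241^(2/3) × 0.0079^(1/2) = 47.99 m³/s

48.0 m³/s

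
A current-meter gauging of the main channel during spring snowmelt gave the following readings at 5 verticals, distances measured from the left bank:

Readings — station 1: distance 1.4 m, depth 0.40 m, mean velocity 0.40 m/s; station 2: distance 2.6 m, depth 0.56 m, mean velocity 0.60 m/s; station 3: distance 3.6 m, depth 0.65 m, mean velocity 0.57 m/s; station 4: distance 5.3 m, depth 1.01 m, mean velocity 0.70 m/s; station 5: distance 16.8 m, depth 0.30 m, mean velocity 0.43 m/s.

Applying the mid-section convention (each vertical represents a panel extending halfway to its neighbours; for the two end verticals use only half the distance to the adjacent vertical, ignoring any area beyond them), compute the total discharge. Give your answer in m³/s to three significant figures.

6.37 m³/s

w_1 = (2.6 − 1.4)/2 = 0.6 m; q_1 = 0.40 × 0.40 × 0.6 = 0.09600 m³/s
w_2 = (3.6 − 1.4)/2 = 1.1 m; q_2 = 0.60 × 0.56 × 1.1 = 0.3696 m³/s
w_3 = (5.3 − 2.6)/2 = 1.35 m; q_3 = 0.57 × 0.65 × 1.35 = 0.5002 m³/s
w_4 = (16.8 − 3.6)/2 = 6.6 m; q_4 = 0.70 × 1.01 × 6.6 = 4.666 m³/s
w_5 = (16.8 − 5.3)/2 = 5.75 m; q_5 = 0.43 × 0.30 × 5.75 = 0.7418 m³/s
Q = Σ qᵢ = 6.374 m³/s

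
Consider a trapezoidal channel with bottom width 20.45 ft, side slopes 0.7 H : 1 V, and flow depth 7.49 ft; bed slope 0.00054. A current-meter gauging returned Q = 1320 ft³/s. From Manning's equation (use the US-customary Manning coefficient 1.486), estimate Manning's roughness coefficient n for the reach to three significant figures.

A = (b + z·y)·y = (20.45 + 0.7×7.49)×7.49 = 192.4 ft²
P = b + 2y√(1+z²) = 20.45 + 2×7.49×√(1+0.7²) = 38.74 ft
R = A/P = 192.4/38.74 = 4.968 ft
n = (1.486/Q)·A·R^(2/3)·S^(1/2) = (1.486/1320) × 192.4 × 2.912 × 0.02324 = 0.01466

0.0147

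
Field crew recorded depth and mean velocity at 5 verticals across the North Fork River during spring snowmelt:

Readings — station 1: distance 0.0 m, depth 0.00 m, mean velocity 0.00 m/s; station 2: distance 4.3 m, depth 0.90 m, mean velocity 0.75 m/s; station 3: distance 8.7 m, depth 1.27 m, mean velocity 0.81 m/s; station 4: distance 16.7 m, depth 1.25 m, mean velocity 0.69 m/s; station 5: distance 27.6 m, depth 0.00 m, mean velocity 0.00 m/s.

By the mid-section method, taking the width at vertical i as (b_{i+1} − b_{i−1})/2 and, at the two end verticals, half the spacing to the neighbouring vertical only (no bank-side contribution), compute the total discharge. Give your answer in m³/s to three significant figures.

17.5 m³/s

w_2 = (8.7 − 0.0)/2 = 4.35 m; q_2 = 0.75 × 0.90 × 4.35 = 2.936 m³/s
w_3 = (16.7 − 4.3)/2 = 6.2 m; q_3 = 0.81 × 1.27 × 6.2 = 6.378 m³/s
w_4 = (27.6 − 8.7)/2 = 9.45 m; q_4 = 0.69 × 1.25 × 9.45 = 8.151 m³/s
Stations 1, 5 contribute zero (depth or velocity is 0).
Q = Σ qᵢ = 17.46 m³/s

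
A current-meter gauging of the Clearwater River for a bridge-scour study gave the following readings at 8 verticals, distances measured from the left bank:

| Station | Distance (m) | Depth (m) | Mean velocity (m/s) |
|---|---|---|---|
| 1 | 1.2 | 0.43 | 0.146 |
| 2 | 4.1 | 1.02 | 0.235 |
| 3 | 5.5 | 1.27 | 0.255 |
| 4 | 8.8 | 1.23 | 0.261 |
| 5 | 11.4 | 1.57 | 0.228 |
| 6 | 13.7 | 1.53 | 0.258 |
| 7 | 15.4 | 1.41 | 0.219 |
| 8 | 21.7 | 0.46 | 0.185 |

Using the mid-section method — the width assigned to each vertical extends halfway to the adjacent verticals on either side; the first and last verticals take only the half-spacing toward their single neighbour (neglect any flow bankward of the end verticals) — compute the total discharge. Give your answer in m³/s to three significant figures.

w_1 = (4.1 − 1.2)/2 = 1.45 m; q_1 = 0.146 × 0.43 × 1.45 = 0.09103 m³/s
w_2 = (5.5 − 1.2)/2 = 2.15 m; q_2 = 0.235 × 1.02 × 2.15 = 0.5154 m³/s
w_3 = (8.8 − 4.1)/2 = 2.35 m; q_3 = 0.255 × 1.27 × 2.35 = 0.7610 m³/s
w_4 = (11.4 − 5.5)/2 = 2.95 m; q_4 = 0.261 × 1.23 × 2.95 = 0.9470 m³/s
w_5 = (13.7 − 8.8)/2 = 2.45 m; q_5 = 0.228 × 1.57 × 2.45 = 0.8770 m³/s
w_6 = (15.4 − 11.4)/2 = 2 m; q_6 = 0.258 × 1.53 × 2 = 0.7895 m³/s
w_7 = (21.7 − 13.7)/2 = 4 m; q_7 = 0.219 × 1.41 × 4 = 1.235 m³/s
w_8 = (21.7 − 15.4)/2 = 3.15 m; q_8 = 0.185 × 0.46 × 3.15 = 0.2681 m³/s
Q = Σ qᵢ = 5.484 m³/s

5.48 m³/s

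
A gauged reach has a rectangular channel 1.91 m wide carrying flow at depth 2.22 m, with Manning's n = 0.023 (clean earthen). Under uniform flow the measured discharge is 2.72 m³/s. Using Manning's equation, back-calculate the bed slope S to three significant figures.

A = b·y = 1.91 × 2.22 = 4.240 m²
P = b + 2y = 1.91 + 2×2.22 = 6.350 m
R = A/P = 4.240/6.350 = 0.6677 m
S = (Q·n / (1·A·R^(2/3)))² = (2.72×0.023 / (1×4.240×0.7640))² = 0.0003730

0.000373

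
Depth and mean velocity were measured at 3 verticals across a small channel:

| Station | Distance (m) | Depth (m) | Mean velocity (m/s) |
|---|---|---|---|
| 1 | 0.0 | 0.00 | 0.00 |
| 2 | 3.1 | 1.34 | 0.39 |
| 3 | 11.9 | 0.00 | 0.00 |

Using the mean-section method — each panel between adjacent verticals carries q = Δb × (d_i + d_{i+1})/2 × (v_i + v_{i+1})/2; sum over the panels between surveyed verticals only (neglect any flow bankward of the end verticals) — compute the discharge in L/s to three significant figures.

Panel 1-2: Δb = 3.1 m, d̄ = (0.00+1.34)/2 = 0.67, v̄ = (0.00+0.39)/2 = 0.195 → q = 3.1×0.67×0.195 = 0.4050 m³/s
Panel 2-3: Δb = 8.8 m, d̄ = (1.34+0.00)/2 = 0.67, v̄ = (0.39+0.00)/2 = 0.195 → q = 8.8×0.67×0.195 = 1.150 m³/s
Q = Σ q = 1.555 m³/s
= 1.555 × 1000 = 1555 L/s

1550 L/s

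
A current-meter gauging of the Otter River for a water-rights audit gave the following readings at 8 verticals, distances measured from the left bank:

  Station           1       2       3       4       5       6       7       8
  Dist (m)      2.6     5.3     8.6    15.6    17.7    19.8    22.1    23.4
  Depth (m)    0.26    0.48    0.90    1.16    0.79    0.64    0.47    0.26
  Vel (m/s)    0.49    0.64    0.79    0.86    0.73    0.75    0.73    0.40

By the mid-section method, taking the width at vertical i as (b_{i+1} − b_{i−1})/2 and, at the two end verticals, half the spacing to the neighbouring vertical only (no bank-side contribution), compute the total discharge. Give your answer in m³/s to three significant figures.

w_1 = (5.3 − 2.6)/2 = 1.35 m; q_1 = 0.49 × 0.26 × 1.35 = 0.1720 m³/s
w_2 = (8.6 − 2.6)/2 = 3 m; q_2 = 0.64 × 0.48 × 3 = 0.9216 m³/s
w_3 = (15.6 − 5.3)/2 = 5.15 m; q_3 = 0.79 × 0.90 × 5.15 = 3.662 m³/s
w_4 = (17.7 − 8.6)/2 = 4.55 m; q_4 = 0.86 × 1.16 × 4.55 = 4.539 m³/s
w_5 = (19.8 − 15.6)/2 = 2.1 m; q_5 = 0.73 × 0.79 × 2.1 = 1.211 m³/s
w_6 = (22.1 − 17.7)/2 = 2.2 m; q_6 = 0.75 × 0.64 × 2.2 = 1.056 m³/s
w_7 = (23.4 − 19.8)/2 = 1.8 m; q_7 = 0.73 × 0.47 × 1.8 = 0.6176 m³/s
w_8 = (23.4 − 22.1)/2 = 0.65 m; q_8 = 0.40 × 0.26 × 0.65 = 0.06760 m³/s
Q = Σ qᵢ = 12.25 m³/s

12.2 m³/s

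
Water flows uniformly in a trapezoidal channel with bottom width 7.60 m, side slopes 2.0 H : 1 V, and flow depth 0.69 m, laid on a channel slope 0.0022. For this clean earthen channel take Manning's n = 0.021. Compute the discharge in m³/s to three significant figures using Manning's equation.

A = (b + z·y)·y = (7.60 + 2.0×0.69)×0.69 = 6.196 m²
P = b + 2y√(1+z²) = 7.60 + 2×0.69×√(1+2.0²) = 10.69 m
R = A/P = 6.196/10.69 = 0.5799 m
Q = (1/n)·A·R^(2/3)·S^(1/2) = (1/0.021) × 6.196 × 0.5799^(2/3) × 0.0022^(1/2) = 9.623 m³/s

9.62 m³/s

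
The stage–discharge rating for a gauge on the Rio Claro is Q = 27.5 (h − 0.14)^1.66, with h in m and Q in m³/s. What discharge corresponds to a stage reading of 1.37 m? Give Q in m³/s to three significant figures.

38.8 m³/s

Q = 27.5 × (1.37 − 0.14)^1.66 = 27.5 × 1.23^1.66 = 38.78 m³/s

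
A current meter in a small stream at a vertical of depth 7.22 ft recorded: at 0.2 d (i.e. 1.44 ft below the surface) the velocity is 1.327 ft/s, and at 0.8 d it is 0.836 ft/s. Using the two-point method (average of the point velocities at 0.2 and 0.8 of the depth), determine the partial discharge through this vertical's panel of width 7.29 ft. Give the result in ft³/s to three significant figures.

56.9 ft³/s

v̄ = (1.327 + 0.836) / 2 = 1.082 ft/s
q = v̄ × d × w = 1.082 × 7.22 × 7.29 = 56.92 ft³/s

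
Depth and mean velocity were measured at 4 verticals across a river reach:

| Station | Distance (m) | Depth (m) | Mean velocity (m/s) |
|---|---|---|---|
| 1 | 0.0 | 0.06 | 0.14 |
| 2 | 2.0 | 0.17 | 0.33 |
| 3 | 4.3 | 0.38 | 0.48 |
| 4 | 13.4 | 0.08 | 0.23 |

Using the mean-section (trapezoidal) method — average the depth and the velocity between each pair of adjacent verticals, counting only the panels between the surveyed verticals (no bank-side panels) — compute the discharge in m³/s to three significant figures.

Panel 1-2: Δb = 2 m, d̄ = (0.06+0.17)/2 = 0.115, v̄ = (0.14+0.33)/2 = 0.235 → q = 2×0.115×0.235 = 0.05405 m³/s
Panel 2-3: Δb = 2.3 m, d̄ = (0.17+0.38)/2 = 0.275, v̄ = (0.33+0.48)/2 = 0.405 → q = 2.3×0.275×0.405 = 0.2562 m³/s
Panel 3-4: Δb = 9.1 m, d̄ = (0.38+0.08)/2 = 0.23, v̄ = (0.48+0.23)/2 = 0.355 → q = 9.1×0.23×0.355 = 0.7430 m³/s
Q = Σ q = 1.053 m³/s

1.05 m³/s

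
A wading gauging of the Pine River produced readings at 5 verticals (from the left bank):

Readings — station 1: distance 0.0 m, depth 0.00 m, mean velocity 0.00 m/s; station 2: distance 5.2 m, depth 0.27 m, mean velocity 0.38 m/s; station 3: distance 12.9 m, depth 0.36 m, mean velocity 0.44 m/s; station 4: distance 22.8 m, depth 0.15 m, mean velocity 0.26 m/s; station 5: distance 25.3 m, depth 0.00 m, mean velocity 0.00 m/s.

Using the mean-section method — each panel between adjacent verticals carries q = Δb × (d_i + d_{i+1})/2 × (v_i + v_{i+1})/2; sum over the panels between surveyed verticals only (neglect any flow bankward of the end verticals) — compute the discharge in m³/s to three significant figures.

2.04 m³/s

Panel 1-2: Δb = 5.2 m, d̄ = (0.00+0.27)/2 = 0.135, v̄ = (0.00+0.38)/2 = 0.19 → q = 5.2×0.135×0.19 = 0.1334 m³/s
Panel 2-3: Δb = 7.7 m, d̄ = (0.27+0.36)/2 = 0.315, v̄ = (0.38+0.44)/2 = 0.41 → q = 7.7×0.315×0.41 = 0.9945 m³/s
Panel 3-4: Δb = 9.9 m, d̄ = (0.36+0.15)/2 = 0.255, v̄ = (0.44+0.26)/2 = 0.35 → q = 9.9×0.255×0.35 = 0.8836 m³/s
Panel 4-5: Δb = 2.5 m, d̄ = (0.15+0.00)/2 = 0.075, v̄ = (0.26+0.00)/2 = 0.13 → q = 2.5×0.075×0.13 = 0.02438 m³/s
Q = Σ q = 2.036 m³/s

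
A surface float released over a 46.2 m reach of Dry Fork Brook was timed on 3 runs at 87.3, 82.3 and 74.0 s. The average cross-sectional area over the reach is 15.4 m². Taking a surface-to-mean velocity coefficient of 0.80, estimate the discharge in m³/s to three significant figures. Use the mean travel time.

7.01 m³/s

t̄ = (87.3 + 82.3 + 74.0) / 3 = 81.2 s
v_surface = L / t̄ = 46.2 / 81.2 = 0.5690 m/s
v_mean = 0.80 × 0.5690 = 0.4552 m/s
Q = A × v_mean = 15.4 × 0.4552 = 7.010 m³/s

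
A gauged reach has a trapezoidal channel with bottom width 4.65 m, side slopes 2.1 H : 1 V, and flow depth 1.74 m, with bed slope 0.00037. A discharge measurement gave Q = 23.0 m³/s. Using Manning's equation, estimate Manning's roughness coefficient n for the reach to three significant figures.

A = (b + z·y)·y = (4.65 + 2.1×1.74)×1.74 = 14.45 m²
P = b + 2y√(1+z²) = 4.65 + 2×1.74×√(1+2.1²) = 12.74 m
R = A/P = 14.45/12.74 = 1.134 m
n = (1/Q)·A·R^(2/3)·S^(1/2) = (1/23.0) × 14.45 × 1.087 × 0.01924 = 0.01314

0.0131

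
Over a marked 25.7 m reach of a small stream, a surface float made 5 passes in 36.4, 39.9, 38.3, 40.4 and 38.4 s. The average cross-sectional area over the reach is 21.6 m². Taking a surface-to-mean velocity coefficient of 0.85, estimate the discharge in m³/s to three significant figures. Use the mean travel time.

t̄ = (36.4 + 39.9 + 38.3 + 40.4 + 38.4) / 5 = 38.68 s
v_surface = L / t̄ = 25.7 / 38.68 = 0.6644 m/s
v_mean = 0.85 × 0.6644 = 0.5648 m/s
Q = A × v_mean = 21.6 × 0.5648 = 12.20 m³/s

12.2 m³/s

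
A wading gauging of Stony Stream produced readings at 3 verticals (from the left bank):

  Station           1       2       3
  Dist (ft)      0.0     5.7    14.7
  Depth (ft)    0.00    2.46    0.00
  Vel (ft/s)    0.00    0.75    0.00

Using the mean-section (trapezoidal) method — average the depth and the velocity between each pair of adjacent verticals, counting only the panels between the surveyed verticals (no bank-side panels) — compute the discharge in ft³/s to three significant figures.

6.78 ft³/s

Panel 1-2: Δb = 5.7 ft, d̄ = (0.00+2.46)/2 = 1.23, v̄ = (0.00+0.75)/2 = 0.375 → q = 5.7×1.23×0.375 = 2.629 ft³/s
Panel 2-3: Δb = 9 ft, d̄ = (2.46+0.00)/2 = 1.23, v̄ = (0.75+0.00)/2 = 0.375 → q = 9×1.23×0.375 = 4.151 ft³/s
Q = Σ q = 6.780 ft³/s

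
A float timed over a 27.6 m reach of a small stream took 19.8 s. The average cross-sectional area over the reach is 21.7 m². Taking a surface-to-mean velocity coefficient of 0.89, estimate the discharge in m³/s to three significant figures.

26.9 m³/s

v_surface = L / t̄ = 27.6 / 19.8 = 1.394 m/s
v_mean = 0.89 × 1.394 = 1.241 m/s
Q = A × v_mean = 21.7 × 1.241 = 26.92 m³/s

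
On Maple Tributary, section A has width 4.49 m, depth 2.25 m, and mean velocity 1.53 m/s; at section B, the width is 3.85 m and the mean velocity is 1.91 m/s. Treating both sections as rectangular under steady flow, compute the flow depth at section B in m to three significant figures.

Q = A₁V₁ = (4.49×2.25) × 1.53 = 15.46 m³/s
d₂ = Q/(b₂ V₂) = 15.46/(3.85×1.91) = 2.102 m

2.10 m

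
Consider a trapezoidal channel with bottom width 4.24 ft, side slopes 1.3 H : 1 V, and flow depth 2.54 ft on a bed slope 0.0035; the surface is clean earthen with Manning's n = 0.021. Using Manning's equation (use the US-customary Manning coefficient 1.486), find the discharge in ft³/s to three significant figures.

106 ft³/s

A = (b + z·y)·y = (4.24 + 1.3×2.54)×2.54 = 19.16 ft²
P = b + 2y√(1+z²) = 4.24 + 2×2.54×√(1+1.3²) = 12.57 ft
R = A/P = 19.16/12.57 = 1.524 ft
Q = (1.486/n)·A·R^(2/3)·S^(1/2) = (1.486/0.021) × 19.16 × 1.524^(2/3) × 0.0035^(1/2) = 106.2 ft³/s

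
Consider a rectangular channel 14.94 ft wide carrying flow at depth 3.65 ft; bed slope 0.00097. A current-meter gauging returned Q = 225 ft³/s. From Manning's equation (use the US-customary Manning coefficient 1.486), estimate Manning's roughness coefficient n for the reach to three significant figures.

A = b·y = 14.94 × 3.65 = 54.53 ft²
P = b + 2y = 14.94 + 2×3.65 = 22.24 ft
R = A/P = 54.53/22.24 = 2.452 ft
n = (1.486/Q)·A·R^(2/3)·S^(1/2) = (1.486/225) × 54.53 × 1.818 × 0.03114 = 0.02040

0.0204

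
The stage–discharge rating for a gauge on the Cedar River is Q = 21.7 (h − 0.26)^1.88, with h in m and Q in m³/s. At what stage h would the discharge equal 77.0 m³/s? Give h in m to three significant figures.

2.22 m

h − h₀ = (Q/C)^(1/b) = (77.0/21.7)^(1/1.88) = 1.961 m
h = 0.26 + 1.961 = 2.221 m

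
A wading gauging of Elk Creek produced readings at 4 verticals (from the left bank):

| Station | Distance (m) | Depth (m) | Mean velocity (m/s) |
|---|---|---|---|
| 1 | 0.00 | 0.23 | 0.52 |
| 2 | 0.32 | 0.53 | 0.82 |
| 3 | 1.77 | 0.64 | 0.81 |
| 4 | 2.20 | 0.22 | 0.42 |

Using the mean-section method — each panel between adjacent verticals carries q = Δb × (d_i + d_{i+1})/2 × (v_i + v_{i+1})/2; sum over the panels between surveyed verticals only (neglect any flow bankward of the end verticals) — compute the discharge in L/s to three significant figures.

Panel 1-2: Δb = 0.32 m, d̄ = (0.23+0.53)/2 = 0.38, v̄ = (0.52+0.82)/2 = 0.67 → q = 0.32×0.38×0.67 = 0.08147 m³/s
Panel 2-3: Δb = 1.45 m, d̄ = (0.53+0.64)/2 = 0.585, v̄ = (0.82+0.81)/2 = 0.815 → q = 1.45×0.585×0.815 = 0.6913 m³/s
Panel 3-4: Δb = 0.43 m, d̄ = (0.64+0.22)/2 = 0.43, v̄ = (0.81+0.42)/2 = 0.615 → q = 0.43×0.43×0.615 = 0.1137 m³/s
Q = Σ q = 0.8865 m³/s
= 0.8865 × 1000 = 886.5 L/s

887 L/s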